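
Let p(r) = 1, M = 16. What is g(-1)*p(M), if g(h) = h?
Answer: -1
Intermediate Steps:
g(-1)*p(M) = -1*1 = -1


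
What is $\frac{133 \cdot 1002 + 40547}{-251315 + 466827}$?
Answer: $\frac{173813}{215512} \approx 0.80651$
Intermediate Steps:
$\frac{133 \cdot 1002 + 40547}{-251315 + 466827} = \frac{133266 + 40547}{215512} = 173813 \cdot \frac{1}{215512} = \frac{173813}{215512}$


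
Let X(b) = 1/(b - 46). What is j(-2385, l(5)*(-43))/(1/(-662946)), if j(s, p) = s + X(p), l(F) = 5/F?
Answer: 140720895636/89 ≈ 1.5811e+9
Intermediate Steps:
X(b) = 1/(-46 + b)
j(s, p) = s + 1/(-46 + p)
j(-2385, l(5)*(-43))/(1/(-662946)) = ((1 - 2385*(-46 + (5/5)*(-43)))/(-46 + (5/5)*(-43)))/(1/(-662946)) = ((1 - 2385*(-46 + (5*(1/5))*(-43)))/(-46 + (5*(1/5))*(-43)))/(-1/662946) = ((1 - 2385*(-46 + 1*(-43)))/(-46 + 1*(-43)))*(-662946) = ((1 - 2385*(-46 - 43))/(-46 - 43))*(-662946) = ((1 - 2385*(-89))/(-89))*(-662946) = -(1 + 212265)/89*(-662946) = -1/89*212266*(-662946) = -212266/89*(-662946) = 140720895636/89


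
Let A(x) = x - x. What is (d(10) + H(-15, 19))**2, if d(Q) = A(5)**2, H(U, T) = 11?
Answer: 121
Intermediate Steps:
A(x) = 0
d(Q) = 0 (d(Q) = 0**2 = 0)
(d(10) + H(-15, 19))**2 = (0 + 11)**2 = 11**2 = 121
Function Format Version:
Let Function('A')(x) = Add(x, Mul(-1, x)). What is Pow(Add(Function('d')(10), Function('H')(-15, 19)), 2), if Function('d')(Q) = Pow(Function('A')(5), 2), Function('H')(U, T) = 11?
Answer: 121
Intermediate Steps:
Function('A')(x) = 0
Function('d')(Q) = 0 (Function('d')(Q) = Pow(0, 2) = 0)
Pow(Add(Function('d')(10), Function('H')(-15, 19)), 2) = Pow(Add(0, 11), 2) = Pow(11, 2) = 121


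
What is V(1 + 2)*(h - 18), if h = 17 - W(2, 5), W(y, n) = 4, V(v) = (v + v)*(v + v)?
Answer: -180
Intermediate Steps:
V(v) = 4*v² (V(v) = (2*v)*(2*v) = 4*v²)
h = 13 (h = 17 - 1*4 = 17 - 4 = 13)
V(1 + 2)*(h - 18) = (4*(1 + 2)²)*(13 - 18) = (4*3²)*(-5) = (4*9)*(-5) = 36*(-5) = -180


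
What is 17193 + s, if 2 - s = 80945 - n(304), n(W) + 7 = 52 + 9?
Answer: -63696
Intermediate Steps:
n(W) = 54 (n(W) = -7 + (52 + 9) = -7 + 61 = 54)
s = -80889 (s = 2 - (80945 - 1*54) = 2 - (80945 - 54) = 2 - 1*80891 = 2 - 80891 = -80889)
17193 + s = 17193 - 80889 = -63696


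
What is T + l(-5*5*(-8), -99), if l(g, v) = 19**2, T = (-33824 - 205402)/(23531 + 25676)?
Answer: 17524501/49207 ≈ 356.14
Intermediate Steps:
T = -239226/49207 ≈ -4.8616
l(g, v) = 361
T + l(-5*5*(-8), -99) = -239226/49207 + 361 = 17524501/49207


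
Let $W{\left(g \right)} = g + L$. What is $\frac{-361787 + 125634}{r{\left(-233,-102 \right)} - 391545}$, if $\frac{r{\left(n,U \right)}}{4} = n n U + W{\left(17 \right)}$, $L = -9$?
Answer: $\frac{236153}{22541425} \approx 0.010476$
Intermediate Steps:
$W{\left(g \right)} = -9 + g$ ($W{\left(g \right)} = g - 9 = -9 + g$)
$r{\left(n,U \right)} = 32 + 4 U n^{2}$ ($r{\left(n,U \right)} = 4 \left(n n U + \left(-9 + 17\right)\right) = 4 \left(n^{2} U + 8\right) = 4 \left(U n^{2} + 8\right) = 4 \left(8 + U n^{2}\right) = 32 + 4 U n^{2}$)
$\frac{-361787 + 125634}{r{\left(-233,-102 \right)} - 391545} = \frac{-361787 + 125634}{\left(32 + 4 \left(-102\right) \left(-233\right)^{2}\right) - 391545} = - \frac{236153}{\left(32 + 4 \left(-102\right) 54289\right) - 391545} = - \frac{236153}{\left(32 - 22149912\right) - 391545} = - \frac{236153}{-22149880 - 391545} = - \frac{236153}{-22541425} = \left(-236153\right) \left(- \frac{1}{22541425}\right) = \frac{236153}{22541425}$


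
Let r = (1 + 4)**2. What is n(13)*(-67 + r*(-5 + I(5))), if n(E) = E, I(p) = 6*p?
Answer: 7254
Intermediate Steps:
r = 25 (r = 5**2 = 25)
n(13)*(-67 + r*(-5 + I(5))) = 13*(-67 + 25*(-5 + 6*5)) = 13*(-67 + 25*(-5 + 30)) = 13*(-67 + 25*25) = 13*(-67 + 625) = 13*558 = 7254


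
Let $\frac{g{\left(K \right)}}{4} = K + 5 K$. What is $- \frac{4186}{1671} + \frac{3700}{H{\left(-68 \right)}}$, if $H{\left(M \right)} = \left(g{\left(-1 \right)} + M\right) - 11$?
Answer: $- \frac{6613858}{172113} \approx -38.427$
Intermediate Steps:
$g{\left(K \right)} = 24 K$ ($g{\left(K \right)} = 4 \left(K + 5 K\right) = 4 \cdot 6 K = 24 K$)
$H{\left(M \right)} = -35 + M$ ($H{\left(M \right)} = \left(24 \left(-1\right) + M\right) - 11 = \left(-24 + M\right) - 11 = -35 + M$)
$- \frac{4186}{1671} + \frac{3700}{H{\left(-68 \right)}} = - \frac{4186}{1671} + \frac{3700}{-35 - 68} = \left(-4186\right) \frac{1}{1671} + \frac{3700}{-103} = - \frac{4186}{1671} + 3700 \left(- \frac{1}{103}\right) = - \frac{4186}{1671} - \frac{3700}{103} = - \frac{6613858}{172113}$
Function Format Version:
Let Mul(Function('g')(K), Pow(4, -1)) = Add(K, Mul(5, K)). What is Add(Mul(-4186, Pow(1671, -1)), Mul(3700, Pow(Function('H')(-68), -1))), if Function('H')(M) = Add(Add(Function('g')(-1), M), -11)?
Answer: Rational(-6613858, 172113) ≈ -38.427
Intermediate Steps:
Function('g')(K) = Mul(24, K) (Function('g')(K) = Mul(4, Add(K, Mul(5, K))) = Mul(4, Mul(6, K)) = Mul(24, K))
Function('H')(M) = Add(-35, M) (Function('H')(M) = Add(Add(Mul(24, -1), M), -11) = Add(Add(-24, M), -11) = Add(-35, M))
Add(Mul(-4186, Pow(1671, -1)), Mul(3700, Pow(Function('H')(-68), -1))) = Add(Mul(-4186, Pow(1671, -1)), Mul(3700, Pow(Add(-35, -68), -1))) = Add(Mul(-4186, Rational(1, 1671)), Mul(3700, Pow(-103, -1))) = Add(Rational(-4186, 1671), Mul(3700, Rational(-1, 103))) = Add(Rational(-4186, 1671), Rational(-3700, 103)) = Rational(-6613858, 172113)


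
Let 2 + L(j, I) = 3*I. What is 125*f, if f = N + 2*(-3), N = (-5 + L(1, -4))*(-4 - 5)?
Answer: 20625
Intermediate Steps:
L(j, I) = -2 + 3*I
N = 171 (N = (-5 + (-2 + 3*(-4)))*(-4 - 5) = (-5 + (-2 - 12))*(-9) = (-5 - 14)*(-9) = -19*(-9) = 171)
f = 165 (f = 171 + 2*(-3) = 171 - 6 = 165)
125*f = 125*165 = 20625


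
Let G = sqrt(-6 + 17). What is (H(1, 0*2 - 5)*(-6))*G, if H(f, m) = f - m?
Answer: -36*sqrt(11) ≈ -119.40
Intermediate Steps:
G = sqrt(11) ≈ 3.3166
(H(1, 0*2 - 5)*(-6))*G = ((1 - (0*2 - 5))*(-6))*sqrt(11) = ((1 - (0 - 5))*(-6))*sqrt(11) = ((1 - 1*(-5))*(-6))*sqrt(11) = ((1 + 5)*(-6))*sqrt(11) = (6*(-6))*sqrt(11) = -36*sqrt(11)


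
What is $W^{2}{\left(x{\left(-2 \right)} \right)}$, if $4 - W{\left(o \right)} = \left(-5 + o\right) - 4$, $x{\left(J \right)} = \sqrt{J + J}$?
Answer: $165 - 52 i \approx 165.0 - 52.0 i$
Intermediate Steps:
$x{\left(J \right)} = \sqrt{2} \sqrt{J}$ ($x{\left(J \right)} = \sqrt{2 J} = \sqrt{2} \sqrt{J}$)
$W{\left(o \right)} = 13 - o$ ($W{\left(o \right)} = 4 - \left(\left(-5 + o\right) - 4\right) = 4 - \left(-9 + o\right) = 13 - o$)
$W^{2}{\left(x{\left(-2 \right)} \right)} = \left(13 - \sqrt{2} \sqrt{-2}\right)^{2} = \left(13 - \sqrt{2} i \sqrt{2}\right)^{2} = \left(13 - 2 i\right)^{2}$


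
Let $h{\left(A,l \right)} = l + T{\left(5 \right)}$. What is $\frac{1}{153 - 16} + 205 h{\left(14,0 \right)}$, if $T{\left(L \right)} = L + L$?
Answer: $\frac{280851}{137} \approx 2050.0$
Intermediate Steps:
$T{\left(L \right)} = 2 L$
$h{\left(A,l \right)} = 10 + l$ ($h{\left(A,l \right)} = l + 2 \cdot 5 = l + 10 = 10 + l$)
$\frac{1}{153 - 16} + 205 h{\left(14,0 \right)} = \frac{1}{153 - 16} + 205 \left(10 + 0\right) = \frac{1}{137} + 205 \cdot 10 = \frac{1}{137} + 2050 = \frac{280851}{137}$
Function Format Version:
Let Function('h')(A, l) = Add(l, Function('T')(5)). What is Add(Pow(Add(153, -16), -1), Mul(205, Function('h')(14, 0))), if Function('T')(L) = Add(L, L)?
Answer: Rational(280851, 137) ≈ 2050.0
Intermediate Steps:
Function('T')(L) = Mul(2, L)
Function('h')(A, l) = Add(10, l) (Function('h')(A, l) = Add(l, Mul(2, 5)) = Add(l, 10) = Add(10, l))
Add(Pow(Add(153, -16), -1), Mul(205, Function('h')(14, 0))) = Add(Pow(Add(153, -16), -1), Mul(205, Add(10, 0))) = Add(Pow(137, -1), Mul(205, 10)) = Add(Rational(1, 137), 2050) = Rational(280851, 137)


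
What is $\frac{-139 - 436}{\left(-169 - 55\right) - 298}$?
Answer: $\frac{575}{522} \approx 1.1015$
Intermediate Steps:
$\frac{-139 - 436}{\left(-169 - 55\right) - 298} = - \frac{575}{\left(-169 - 55\right) - 298} = - \frac{575}{-224 - 298} = - \frac{575}{-522} = \left(-575\right) \left(- \frac{1}{522}\right) = \frac{575}{522}$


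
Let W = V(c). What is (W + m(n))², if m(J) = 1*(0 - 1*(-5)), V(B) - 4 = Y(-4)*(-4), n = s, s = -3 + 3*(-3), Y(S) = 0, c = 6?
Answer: 81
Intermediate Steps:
s = -12 (s = -3 - 9 = -12)
n = -12
V(B) = 4 (V(B) = 4 + 0*(-4) = 4 + 0 = 4)
m(J) = 5 (m(J) = 1*(0 + 5) = 1*5 = 5)
W = 4
(W + m(n))² = (4 + 5)² = 9² = 81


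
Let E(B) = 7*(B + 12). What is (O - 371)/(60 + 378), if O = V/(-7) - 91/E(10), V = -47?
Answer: -56191/67452 ≈ -0.83305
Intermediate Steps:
E(B) = 84 + 7*B (E(B) = 7*(12 + B) = 84 + 7*B)
O = 943/154 (O = -47/(-7) - 91/(84 + 7*10) = -47*(-1/7) - 91/(84 + 70) = 47/7 - 91/154 = 47/7 - 91*1/154 = 47/7 - 13/22 = 943/154 ≈ 6.1234)
(O - 371)/(60 + 378) = (943/154 - 371)/(60 + 378) = -56191/154/438 = -56191/154*1/438 = -56191/67452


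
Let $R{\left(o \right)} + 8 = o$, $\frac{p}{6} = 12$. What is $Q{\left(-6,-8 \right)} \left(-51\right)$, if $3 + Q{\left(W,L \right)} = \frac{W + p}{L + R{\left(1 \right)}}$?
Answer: $\frac{1887}{5} \approx 377.4$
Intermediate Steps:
$p = 72$ ($p = 6 \cdot 12 = 72$)
$R{\left(o \right)} = -8 + o$
$Q{\left(W,L \right)} = -3 + \frac{72 + W}{-7 + L}$ ($Q{\left(W,L \right)} = -3 + \frac{W + 72}{L + \left(-8 + 1\right)} = -3 + \frac{72 + W}{L - 7} = -3 + \frac{72 + W}{-7 + L}$)
$Q{\left(-6,-8 \right)} \left(-51\right) = \frac{93 - 6 - -24}{-7 - 8} \left(-51\right) = \frac{93 - 6 + 24}{-15} \left(-51\right) = \left(- \frac{1}{15}\right) 111 \left(-51\right) = \left(- \frac{37}{5}\right) \left(-51\right) = \frac{1887}{5}$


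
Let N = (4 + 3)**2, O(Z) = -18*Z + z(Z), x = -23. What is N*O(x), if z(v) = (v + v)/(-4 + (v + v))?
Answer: 508277/25 ≈ 20331.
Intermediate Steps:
z(v) = 2*v/(-4 + 2*v) (z(v) = (2*v)/(-4 + 2*v) = 2*v/(-4 + 2*v))
O(Z) = -18*Z + Z/(-2 + Z)
N = 49 (N = 7**2 = 49)
N*O(x) = 49*(-23*(37 - 18*(-23))/(-2 - 23)) = 49*(-23*(37 + 414)/(-25)) = 49*(-23*(-1/25)*451) = 49*(10373/25) = 508277/25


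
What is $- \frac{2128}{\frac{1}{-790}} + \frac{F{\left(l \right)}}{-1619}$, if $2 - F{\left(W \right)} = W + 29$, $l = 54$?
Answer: $\frac{2721733361}{1619} \approx 1.6811 \cdot 10^{6}$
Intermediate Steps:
$F{\left(W \right)} = -27 - W$ ($F{\left(W \right)} = 2 - \left(W + 29\right) = 2 - \left(29 + W\right) = -27 - W$)
$- \frac{2128}{\frac{1}{-790}} + \frac{F{\left(l \right)}}{-1619} = - \frac{2128}{\frac{1}{-790}} + \frac{-27 - 54}{-1619} = - \frac{2128}{- \frac{1}{790}} + \left(-27 - 54\right) \left(- \frac{1}{1619}\right) = \left(-2128\right) \left(-790\right) - - \frac{81}{1619} = 1681120 + \frac{81}{1619} = \frac{2721733361}{1619}$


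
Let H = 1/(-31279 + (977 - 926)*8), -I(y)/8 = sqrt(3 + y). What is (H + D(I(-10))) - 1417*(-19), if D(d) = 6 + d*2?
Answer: 831325158/30871 - 16*I*sqrt(7) ≈ 26929.0 - 42.332*I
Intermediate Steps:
I(y) = -8*sqrt(3 + y)
D(d) = 6 + 2*d
H = -1/30871 (H = 1/(-31279 + 51*8) = 1/(-31279 + 408) = 1/(-30871) = -1/30871 ≈ -3.2393e-5)
(H + D(I(-10))) - 1417*(-19) = (-1/30871 + (6 + 2*(-8*sqrt(3 - 10)))) - 1417*(-19) = (-1/30871 + (6 + 2*(-8*I*sqrt(7)))) + 26923 = (-1/30871 + (6 - 16*I*sqrt(7))) + 26923 = (185225/30871 - 16*I*sqrt(7)) + 26923 = 831325158/30871 - 16*I*sqrt(7)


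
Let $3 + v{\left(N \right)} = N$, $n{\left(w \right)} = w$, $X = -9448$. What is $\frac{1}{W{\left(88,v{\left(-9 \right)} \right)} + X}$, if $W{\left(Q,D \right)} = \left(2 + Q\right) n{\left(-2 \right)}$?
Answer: $- \frac{1}{9628} \approx -0.00010386$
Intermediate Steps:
$v{\left(N \right)} = -3 + N$
$W{\left(Q,D \right)} = -4 - 2 Q$ ($W{\left(Q,D \right)} = \left(2 + Q\right) \left(-2\right) = -4 - 2 Q$)
$\frac{1}{W{\left(88,v{\left(-9 \right)} \right)} + X} = \frac{1}{\left(-4 - 176\right) - 9448} = \frac{1}{-180 - 9448} = \frac{1}{-9628} = - \frac{1}{9628}$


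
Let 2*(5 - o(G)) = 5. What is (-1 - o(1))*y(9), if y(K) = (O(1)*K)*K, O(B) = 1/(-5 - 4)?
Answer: 63/2 ≈ 31.500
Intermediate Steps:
O(B) = -1/9 (O(B) = 1/(-9) = -1/9)
o(G) = 5/2 (o(G) = 5 - 1/2*5 = 5 - 5/2 = 5/2)
y(K) = -K**2/9 (y(K) = (-K/9)*K = -K**2/9)
(-1 - o(1))*y(9) = (-1 - 1*5/2)*(-1/9*9**2) = (-1 - 5/2)*(-1/9*81) = -7/2*(-9) = 63/2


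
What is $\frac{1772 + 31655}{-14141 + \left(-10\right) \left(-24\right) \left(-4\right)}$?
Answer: $- \frac{33427}{15101} \approx -2.2136$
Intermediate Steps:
$\frac{1772 + 31655}{-14141 + \left(-10\right) \left(-24\right) \left(-4\right)} = \frac{33427}{-14141 + 240 \left(-4\right)} = \frac{33427}{-14141 - 960} = \frac{33427}{-15101} = 33427 \left(- \frac{1}{15101}\right) = - \frac{33427}{15101}$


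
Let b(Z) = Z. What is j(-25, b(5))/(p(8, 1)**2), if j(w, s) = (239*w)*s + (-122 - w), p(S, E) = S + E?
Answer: -29972/81 ≈ -370.02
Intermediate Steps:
p(S, E) = E + S
j(w, s) = -122 - w + 239*s*w (j(w, s) = 239*s*w + (-122 - w) = -122 - w + 239*s*w)
j(-25, b(5))/(p(8, 1)**2) = (-122 - 1*(-25) + 239*5*(-25))/((1 + 8)**2) = (-122 + 25 - 29875)/(9**2) = -29972/81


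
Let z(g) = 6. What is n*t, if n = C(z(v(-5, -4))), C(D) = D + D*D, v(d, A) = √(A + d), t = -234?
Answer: -9828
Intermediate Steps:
C(D) = D + D²
n = 42 (n = 6*(1 + 6) = 6*7 = 42)
n*t = 42*(-234) = -9828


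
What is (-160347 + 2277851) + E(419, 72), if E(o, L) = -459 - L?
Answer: 2116973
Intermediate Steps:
(-160347 + 2277851) + E(419, 72) = (-160347 + 2277851) + (-459 - 1*72) = 2117504 + (-459 - 72) = 2117504 - 531 = 2116973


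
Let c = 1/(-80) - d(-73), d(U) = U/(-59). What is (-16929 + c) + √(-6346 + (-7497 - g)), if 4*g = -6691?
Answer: -79910779/4720 + 9*I*√601/2 ≈ -16930.0 + 110.32*I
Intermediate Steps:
g = -6691/4 (g = (¼)*(-6691) = -6691/4 ≈ -1672.8)
d(U) = -U/59 (d(U) = U*(-1/59) = -U/59)
c = -5899/4720 (c = 1/(-80) - (-1)*(-73)/59 = -1/80 - 1*73/59 = -1/80 - 73/59 = -5899/4720 ≈ -1.2498)
(-16929 + c) + √(-6346 + (-7497 - g)) = (-16929 - 5899/4720) + √(-6346 + (-7497 - 1*(-6691/4))) = -79910779/4720 + √(-6346 + (-7497 + 6691/4)) = -79910779/4720 + √(-6346 - 23297/4) = -79910779/4720 + √(-48681/4) = -79910779/4720 + 9*I*√601/2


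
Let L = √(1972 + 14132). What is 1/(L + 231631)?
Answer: 231631/53652904057 - 2*√4026/53652904057 ≈ 4.3148e-6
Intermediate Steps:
L = 2*√4026 (L = √16104 = 2*√4026 ≈ 126.90)
1/(L + 231631) = 1/(2*√4026 + 231631) = 1/(231631 + 2*√4026)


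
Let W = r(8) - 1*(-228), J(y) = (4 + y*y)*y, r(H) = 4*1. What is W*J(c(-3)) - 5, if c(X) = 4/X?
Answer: -48391/27 ≈ -1792.3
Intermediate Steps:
r(H) = 4
J(y) = y*(4 + y²) (J(y) = (4 + y²)*y = y*(4 + y²))
W = 232 (W = 4 - 1*(-228) = 4 + 228 = 232)
W*J(c(-3)) - 5 = 232*((4/(-3))*(4 + (4/(-3))²)) - 5 = 232*((4*(-⅓))*(4 + (4*(-⅓))²)) - 5 = 232*(-4*(4 + (-4/3)²)/3) - 5 = 232*(-4*(4 + 16/9)/3) - 5 = 232*(-4/3*52/9) - 5 = 232*(-208/27) - 5 = -48256/27 - 5 = -48391/27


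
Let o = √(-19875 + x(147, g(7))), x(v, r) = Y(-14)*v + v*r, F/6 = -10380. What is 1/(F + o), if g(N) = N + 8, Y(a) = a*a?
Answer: -3460/215488181 - √1238/1292929086 ≈ -1.6084e-5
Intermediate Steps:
Y(a) = a²
F = -62280 (F = 6*(-10380) = -62280)
g(N) = 8 + N
x(v, r) = 196*v + r*v (x(v, r) = (-14)²*v + v*r = 196*v + r*v)
o = 3*√1238 (o = √(-19875 + 147*(196 + (8 + 7))) = √(-19875 + 147*(196 + 15)) = √(-19875 + 147*211) = √(-19875 + 31017) = √11142 = 3*√1238 ≈ 105.56)
1/(F + o) = 1/(-62280 + 3*√1238)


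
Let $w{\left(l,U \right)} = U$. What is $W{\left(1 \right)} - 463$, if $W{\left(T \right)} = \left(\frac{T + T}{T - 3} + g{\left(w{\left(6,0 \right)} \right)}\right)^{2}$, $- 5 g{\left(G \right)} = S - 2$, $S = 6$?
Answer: $- \frac{11494}{25} \approx -459.76$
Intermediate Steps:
$g{\left(G \right)} = - \frac{4}{5}$ ($g{\left(G \right)} = - \frac{6 - 2}{5} = \left(- \frac{1}{5}\right) 4 = - \frac{4}{5}$)
$W{\left(T \right)} = \left(- \frac{4}{5} + \frac{2 T}{-3 + T}\right)^{2}$ ($W{\left(T \right)} = \left(\frac{T + T}{T - 3} - \frac{4}{5}\right)^{2} = \left(\frac{2 T}{-3 + T} - \frac{4}{5}\right)^{2} = \left(- \frac{4}{5} + \frac{2 T}{-3 + T}\right)^{2}$)
$W{\left(1 \right)} - 463 = \frac{36 \left(2 + 1\right)^{2}}{25 \left(-3 + 1\right)^{2}} - 463 = \frac{36 \cdot 3^{2}}{25 \cdot 4} - 463 = \frac{36}{25} \cdot \frac{1}{4} \cdot 9 - 463 = \frac{81}{25} - 463 = - \frac{11494}{25}$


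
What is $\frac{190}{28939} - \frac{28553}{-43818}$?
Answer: $\frac{834620687}{1268049102} \approx 0.65819$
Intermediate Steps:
$\frac{190}{28939} - \frac{28553}{-43818} = 190 \cdot \frac{1}{28939} - - \frac{28553}{43818} = \frac{190}{28939} + \frac{28553}{43818} = \frac{834620687}{1268049102}$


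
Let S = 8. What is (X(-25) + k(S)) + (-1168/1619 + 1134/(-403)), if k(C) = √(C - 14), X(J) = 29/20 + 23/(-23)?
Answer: -40260887/13049140 + I*√6 ≈ -3.0853 + 2.4495*I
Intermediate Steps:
X(J) = 9/20 (X(J) = 29*(1/20) + 23*(-1/23) = 29/20 - 1 = 9/20)
k(C) = √(-14 + C)
(X(-25) + k(S)) + (-1168/1619 + 1134/(-403)) = (9/20 + √(-14 + 8)) + (-1168/1619 + 1134/(-403)) = (9/20 + √(-6)) + (-1168*1/1619 + 1134*(-1/403)) = (9/20 + I*√6) + (-1168/1619 - 1134/403) = (9/20 + I*√6) - 2306650/652457 = -40260887/13049140 + I*√6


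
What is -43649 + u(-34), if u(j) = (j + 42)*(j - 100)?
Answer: -44721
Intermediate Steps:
u(j) = (-100 + j)*(42 + j) (u(j) = (42 + j)*(-100 + j) = (-100 + j)*(42 + j))
-43649 + u(-34) = -43649 + (-4200 + (-34)² - 58*(-34)) = -43649 + (-4200 + 1156 + 1972) = -43649 - 1072 = -44721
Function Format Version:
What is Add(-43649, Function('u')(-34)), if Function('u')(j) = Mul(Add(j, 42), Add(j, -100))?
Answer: -44721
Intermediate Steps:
Function('u')(j) = Mul(Add(-100, j), Add(42, j)) (Function('u')(j) = Mul(Add(42, j), Add(-100, j)) = Mul(Add(-100, j), Add(42, j)))
Add(-43649, Function('u')(-34)) = Add(-43649, Add(-4200, Pow(-34, 2), Mul(-58, -34))) = Add(-43649, Add(-4200, 1156, 1972)) = Add(-43649, -1072) = -44721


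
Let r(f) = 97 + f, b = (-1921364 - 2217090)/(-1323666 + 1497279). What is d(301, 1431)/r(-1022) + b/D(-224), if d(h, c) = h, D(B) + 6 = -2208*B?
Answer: -12924831197284/39713283638325 ≈ -0.32545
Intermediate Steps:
D(B) = -6 - 2208*B
b = -4138454/173613 ≈ -23.837
d(301, 1431)/r(-1022) + b/D(-224) = 301/(97 - 1022) - 4138454/(173613*(-6 - 2208*(-224))) = 301/(-925) - 4138454/(173613*(-6 + 494592)) = 301*(-1/925) - 4138454/173613/494586 = -301/925 - 4138454/173613*1/494586 = -301/925 - 2069227/42933279609 = -12924831197284/39713283638325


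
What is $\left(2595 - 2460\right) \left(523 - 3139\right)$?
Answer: $-353160$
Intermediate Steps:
$\left(2595 - 2460\right) \left(523 - 3139\right) = \left(2595 - 2460\right) \left(-2616\right) = 135 \left(-2616\right) = -353160$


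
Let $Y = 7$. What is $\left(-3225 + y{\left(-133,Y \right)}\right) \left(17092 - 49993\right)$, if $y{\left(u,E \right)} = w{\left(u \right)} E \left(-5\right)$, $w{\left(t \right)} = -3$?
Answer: $102651120$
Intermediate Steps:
$y{\left(u,E \right)} = 15 E$ ($y{\left(u,E \right)} = - 3 E \left(-5\right) = 15 E$)
$\left(-3225 + y{\left(-133,Y \right)}\right) \left(17092 - 49993\right) = \left(-3225 + 15 \cdot 7\right) \left(17092 - 49993\right) = \left(-3225 + 105\right) \left(-32901\right) = \left(-3120\right) \left(-32901\right) = 102651120$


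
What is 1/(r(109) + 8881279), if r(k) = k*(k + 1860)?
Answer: 1/9095900 ≈ 1.0994e-7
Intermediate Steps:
r(k) = k*(1860 + k)
1/(r(109) + 8881279) = 1/(109*(1860 + 109) + 8881279) = 1/(109*1969 + 8881279) = 1/(214621 + 8881279) = 1/9095900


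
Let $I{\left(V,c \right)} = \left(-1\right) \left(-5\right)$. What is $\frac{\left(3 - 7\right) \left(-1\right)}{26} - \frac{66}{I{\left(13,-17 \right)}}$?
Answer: $- \frac{848}{65} \approx -13.046$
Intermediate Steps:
$I{\left(V,c \right)} = 5$
$\frac{\left(3 - 7\right) \left(-1\right)}{26} - \frac{66}{I{\left(13,-17 \right)}} = \frac{\left(3 - 7\right) \left(-1\right)}{26} - \frac{66}{5} = \left(-4\right) \left(-1\right) \frac{1}{26} - \frac{66}{5} = 4 \cdot \frac{1}{26} - \frac{66}{5} = \frac{2}{13} - \frac{66}{5} = - \frac{848}{65}$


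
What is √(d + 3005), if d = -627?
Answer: √2378 ≈ 48.765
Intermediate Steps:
√(d + 3005) = √(-627 + 3005) = √2378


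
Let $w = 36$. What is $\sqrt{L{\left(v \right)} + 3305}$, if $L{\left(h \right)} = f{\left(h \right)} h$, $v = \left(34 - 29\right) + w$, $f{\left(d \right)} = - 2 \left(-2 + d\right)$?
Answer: $\sqrt{107} \approx 10.344$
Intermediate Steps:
$f{\left(d \right)} = 4 - 2 d$
$v = 41$ ($v = \left(34 - 29\right) + 36 = 5 + 36 = 41$)
$L{\left(h \right)} = h \left(4 - 2 h\right)$ ($L{\left(h \right)} = \left(4 - 2 h\right) h = h \left(4 - 2 h\right)$)
$\sqrt{L{\left(v \right)} + 3305} = \sqrt{2 \cdot 41 \left(2 - 41\right) + 3305} = \sqrt{2 \cdot 41 \left(-39\right) + 3305} = \sqrt{-3198 + 3305} = \sqrt{107}$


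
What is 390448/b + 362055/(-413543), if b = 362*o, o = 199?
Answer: 67692659587/14895405317 ≈ 4.5445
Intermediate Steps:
b = 72038 (b = 362*199 = 72038)
390448/b + 362055/(-413543) = 390448/72038 + 362055/(-413543) = 390448*(1/72038) + 362055*(-1/413543) = 195224/36019 - 362055/413543 = 67692659587/14895405317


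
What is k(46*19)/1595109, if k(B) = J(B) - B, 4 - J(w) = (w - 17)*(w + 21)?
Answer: -767885/1595109 ≈ -0.48140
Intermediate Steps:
J(w) = 4 - (-17 + w)*(21 + w) (J(w) = 4 - (w - 17)*(w + 21) = 4 - (-17 + w)*(21 + w))
k(B) = 361 - B² - 5*B (k(B) = (361 - B² - 4*B) - B = 361 - B² - 5*B)
k(46*19)/1595109 = (361 - (46*19)² - 230*19)/1595109 = (361 - 1*874² - 5*874)*(1/1595109) = (361 - 1*763876 - 4370)*(1/1595109) = (361 - 763876 - 4370)*(1/1595109) = -767885*1/1595109 = -767885/1595109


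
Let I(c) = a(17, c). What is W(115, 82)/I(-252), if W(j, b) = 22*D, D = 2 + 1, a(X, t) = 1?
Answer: 66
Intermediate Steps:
D = 3
I(c) = 1
W(j, b) = 66 (W(j, b) = 22*3 = 66)
W(115, 82)/I(-252) = 66/1 = 66*1 = 66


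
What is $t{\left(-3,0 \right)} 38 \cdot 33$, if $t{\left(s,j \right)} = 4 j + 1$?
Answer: $1254$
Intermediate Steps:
$t{\left(s,j \right)} = 1 + 4 j$
$t{\left(-3,0 \right)} 38 \cdot 33 = \left(1 + 4 \cdot 0\right) 38 \cdot 33 = \left(1 + 0\right) 38 \cdot 33 = 1 \cdot 38 \cdot 33 = 38 \cdot 33 = 1254$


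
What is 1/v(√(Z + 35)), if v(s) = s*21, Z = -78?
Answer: -I*√43/903 ≈ -0.0072618*I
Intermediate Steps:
v(s) = 21*s
1/v(√(Z + 35)) = 1/(21*√(-78 + 35)) = 1/(21*√(-43)) = 1/(21*(I*√43)) = 1/(21*I*√43) = -I*√43/903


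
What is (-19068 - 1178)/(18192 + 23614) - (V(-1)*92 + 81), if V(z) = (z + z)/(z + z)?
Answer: -3626342/20903 ≈ -173.48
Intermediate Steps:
V(z) = 1 (V(z) = (2*z)/((2*z)) = (2*z)*(1/(2*z)) = 1)
(-19068 - 1178)/(18192 + 23614) - (V(-1)*92 + 81) = (-19068 - 1178)/(18192 + 23614) - (1*92 + 81) = -20246/41806 - (92 + 81) = -20246*1/41806 - 1*173 = -10123/20903 - 173 = -3626342/20903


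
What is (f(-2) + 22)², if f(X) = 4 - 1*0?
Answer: 676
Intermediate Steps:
f(X) = 4 (f(X) = 4 + 0 = 4)
(f(-2) + 22)² = (4 + 22)² = 26² = 676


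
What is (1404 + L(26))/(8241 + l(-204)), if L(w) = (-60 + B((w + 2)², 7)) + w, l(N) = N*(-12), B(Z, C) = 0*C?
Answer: 1370/10689 ≈ 0.12817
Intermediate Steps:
B(Z, C) = 0
l(N) = -12*N
L(w) = -60 + w (L(w) = (-60 + 0) + w = -60 + w)
(1404 + L(26))/(8241 + l(-204)) = (1404 + (-60 + 26))/(8241 - 12*(-204)) = (1404 - 34)/(8241 + 2448) = 1370/10689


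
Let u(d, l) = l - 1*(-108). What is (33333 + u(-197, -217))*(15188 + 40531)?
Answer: 1851208056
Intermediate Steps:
u(d, l) = 108 + l (u(d, l) = l + 108 = 108 + l)
(33333 + u(-197, -217))*(15188 + 40531) = (33333 + (108 - 217))*(15188 + 40531) = (33333 - 109)*55719 = 33224*55719 = 1851208056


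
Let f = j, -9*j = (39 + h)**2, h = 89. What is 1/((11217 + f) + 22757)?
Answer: 9/289382 ≈ 3.1101e-5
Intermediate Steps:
j = -16384/9 (j = -(39 + 89)**2/9 = -1/9*128**2 = -1/9*16384 = -16384/9 ≈ -1820.4)
f = -16384/9 ≈ -1820.4
1/((11217 + f) + 22757) = 1/((11217 - 16384/9) + 22757) = 1/(84569/9 + 22757) = 1/(289382/9) = 9/289382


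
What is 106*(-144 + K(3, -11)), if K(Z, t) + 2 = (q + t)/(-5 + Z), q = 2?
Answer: -14999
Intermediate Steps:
K(Z, t) = -2 + (2 + t)/(-5 + Z)
106*(-144 + K(3, -11)) = 106*(-144 + (12 - 11 - 2*3)/(-5 + 3)) = 106*(-144 + (12 - 11 - 6)/(-2)) = 106*(-144 - ½*(-5)) = 106*(-144 + 5/2) = 106*(-283/2) = -14999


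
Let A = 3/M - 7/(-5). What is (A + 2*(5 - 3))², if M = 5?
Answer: 36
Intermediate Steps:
A = 2 (A = 3/5 - 7/(-5) = 3*(⅕) - 7*(-⅕) = ⅗ + 7/5 = 2)
(A + 2*(5 - 3))² = (2 + 2*(5 - 3))² = (2 + 2*2)² = (2 + 4)² = 6² = 36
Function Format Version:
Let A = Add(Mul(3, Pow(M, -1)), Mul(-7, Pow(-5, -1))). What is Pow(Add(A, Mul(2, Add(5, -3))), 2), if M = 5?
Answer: 36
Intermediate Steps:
A = 2 (A = Add(Mul(3, Pow(5, -1)), Mul(-7, Pow(-5, -1))) = Add(Mul(3, Rational(1, 5)), Mul(-7, Rational(-1, 5))) = Add(Rational(3, 5), Rational(7, 5)) = 2)
Pow(Add(A, Mul(2, Add(5, -3))), 2) = Pow(Add(2, Mul(2, Add(5, -3))), 2) = Pow(Add(2, Mul(2, 2)), 2) = Pow(Add(2, 4), 2) = Pow(6, 2) = 36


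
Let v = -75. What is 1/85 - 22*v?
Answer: 140251/85 ≈ 1650.0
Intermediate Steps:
1/85 - 22*v = 1/85 - 22*(-75) = 1/85 + 1650 = 140251/85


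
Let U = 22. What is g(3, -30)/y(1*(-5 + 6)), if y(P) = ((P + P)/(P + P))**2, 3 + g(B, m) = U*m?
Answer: -663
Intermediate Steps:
g(B, m) = -3 + 22*m
y(P) = 1 (y(P) = ((2*P)/((2*P)))**2 = ((2*P)*(1/(2*P)))**2 = 1**2 = 1)
g(3, -30)/y(1*(-5 + 6)) = (-3 + 22*(-30))/1 = (-3 - 660)*1 = -663*1 = -663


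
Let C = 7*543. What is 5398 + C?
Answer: 9199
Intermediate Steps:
C = 3801
5398 + C = 5398 + 3801 = 9199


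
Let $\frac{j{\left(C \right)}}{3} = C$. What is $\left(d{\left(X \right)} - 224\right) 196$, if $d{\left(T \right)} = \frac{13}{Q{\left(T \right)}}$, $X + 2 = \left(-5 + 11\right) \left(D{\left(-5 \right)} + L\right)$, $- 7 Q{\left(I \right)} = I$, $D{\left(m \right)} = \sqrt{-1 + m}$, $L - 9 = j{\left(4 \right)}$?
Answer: $\frac{2058 \left(- 64 \sqrt{6} + 1327 i\right)}{- 62 i + 3 \sqrt{6}} \approx -44046.0 + 16.812 i$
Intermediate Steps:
$j{\left(C \right)} = 3 C$
$L = 21$ ($L = 9 + 3 \cdot 4 = 9 + 12 = 21$)
$Q{\left(I \right)} = - \frac{I}{7}$
$X = 124 + 6 i \sqrt{6}$ ($X = -2 + \left(-5 + 11\right) \left(\sqrt{-1 - 5} + 21\right) = -2 + 6 \left(\sqrt{-6} + 21\right) = -2 + 6 \left(i \sqrt{6} + 21\right) = -2 + 6 \left(21 + i \sqrt{6}\right) = -2 + \left(126 + 6 i \sqrt{6}\right) = 124 + 6 i \sqrt{6} \approx 124.0 + 14.697 i$)
$d{\left(T \right)} = - \frac{91}{T}$ ($d{\left(T \right)} = \frac{13}{\left(- \frac{1}{7}\right) T} = 13 \left(- \frac{7}{T}\right) = - \frac{91}{T}$)
$\left(d{\left(X \right)} - 224\right) 196 = \left(- \frac{91}{124 + 6 i \sqrt{6}} - 224\right) 196 = \left(-224 - \frac{91}{124 + 6 i \sqrt{6}}\right) 196 = -43904 - \frac{17836}{124 + 6 i \sqrt{6}}$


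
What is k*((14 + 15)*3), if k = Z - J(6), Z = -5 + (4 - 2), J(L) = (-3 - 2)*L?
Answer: 2349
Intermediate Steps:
J(L) = -5*L
Z = -3 (Z = -5 + 2 = -3)
k = 27 (k = -3 - (-5)*6 = -3 - 1*(-30) = -3 + 30 = 27)
k*((14 + 15)*3) = 27*((14 + 15)*3) = 27*(29*3) = 27*87 = 2349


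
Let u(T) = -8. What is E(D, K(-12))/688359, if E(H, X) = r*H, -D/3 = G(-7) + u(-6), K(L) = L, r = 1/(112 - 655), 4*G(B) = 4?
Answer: -1/17798997 ≈ -5.6183e-8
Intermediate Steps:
G(B) = 1 (G(B) = (¼)*4 = 1)
r = -1/543 (r = 1/(-543) = -1/543 ≈ -0.0018416)
D = 21 (D = -3*(1 - 8) = -3*(-7) = 21)
E(H, X) = -H/543
E(D, K(-12))/688359 = -1/543*21/688359 = -7/181*1/688359 = -1/17798997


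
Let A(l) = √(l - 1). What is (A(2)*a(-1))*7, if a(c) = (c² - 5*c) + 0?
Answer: 42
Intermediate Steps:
a(c) = c² - 5*c
A(l) = √(-1 + l)
(A(2)*a(-1))*7 = (√(-1 + 2)*(-(-5 - 1)))*7 = (√1*(-1*(-6)))*7 = (1*6)*7 = 6*7 = 42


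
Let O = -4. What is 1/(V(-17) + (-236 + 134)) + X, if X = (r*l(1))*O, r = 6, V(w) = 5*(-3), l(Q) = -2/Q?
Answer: 5615/117 ≈ 47.991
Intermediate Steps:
V(w) = -15
X = 48 (X = (6*(-2/1))*(-4) = (6*(-2*1))*(-4) = (6*(-2))*(-4) = -12*(-4) = 48)
1/(V(-17) + (-236 + 134)) + X = 1/(-15 + (-236 + 134)) + 48 = 1/(-15 - 102) + 48 = 1/(-117) + 48 = -1/117 + 48 = 5615/117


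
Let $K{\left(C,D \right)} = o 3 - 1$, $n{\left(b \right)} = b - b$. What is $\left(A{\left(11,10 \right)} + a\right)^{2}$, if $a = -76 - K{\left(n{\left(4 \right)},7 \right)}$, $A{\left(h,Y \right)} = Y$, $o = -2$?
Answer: $3481$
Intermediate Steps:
$n{\left(b \right)} = 0$
$K{\left(C,D \right)} = -7$ ($K{\left(C,D \right)} = \left(-2\right) 3 - 1 = -6 - 1 = -7$)
$a = -69$ ($a = -76 - -7 = -76 + 7 = -69$)
$\left(A{\left(11,10 \right)} + a\right)^{2} = \left(10 - 69\right)^{2} = \left(-59\right)^{2} = 3481$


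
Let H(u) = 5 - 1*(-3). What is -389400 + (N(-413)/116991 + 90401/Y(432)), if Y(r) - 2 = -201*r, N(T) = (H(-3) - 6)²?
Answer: -3955663705338071/10158328530 ≈ -3.8940e+5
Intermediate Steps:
H(u) = 8 (H(u) = 5 + 3 = 8)
N(T) = 4 (N(T) = (8 - 6)² = 2² = 4)
Y(r) = 2 - 201*r
-389400 + (N(-413)/116991 + 90401/Y(432)) = -389400 + (4/116991 + 90401/(2 - 201*432)) = -389400 + (4*(1/116991) + 90401/(2 - 86832)) = -389400 + (4/116991 + 90401/(-86830)) = -389400 + (4/116991 + 90401*(-1/86830)) = -389400 + (4/116991 - 90401/86830) = -389400 - 10575756071/10158328530 = -3955663705338071/10158328530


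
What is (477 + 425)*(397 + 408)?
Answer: 726110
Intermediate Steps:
(477 + 425)*(397 + 408) = 902*805 = 726110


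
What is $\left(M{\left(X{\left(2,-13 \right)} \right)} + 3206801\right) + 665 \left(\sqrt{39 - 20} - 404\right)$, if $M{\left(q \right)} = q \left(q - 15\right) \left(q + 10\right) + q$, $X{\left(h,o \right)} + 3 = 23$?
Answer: $2941161 + 665 \sqrt{19} \approx 2.9441 \cdot 10^{6}$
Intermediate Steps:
$X{\left(h,o \right)} = 20$ ($X{\left(h,o \right)} = -3 + 23 = 20$)
$M{\left(q \right)} = q + q \left(-15 + q\right) \left(10 + q\right)$ ($M{\left(q \right)} = q \left(-15 + q\right) \left(10 + q\right) + q = q + q \left(-15 + q\right) \left(10 + q\right)$)
$\left(M{\left(X{\left(2,-13 \right)} \right)} + 3206801\right) + 665 \left(\sqrt{39 - 20} - 404\right) = \left(20 \left(-149 + 20^{2} - 100\right) + 3206801\right) + 665 \left(\sqrt{39 - 20} - 404\right) = \left(20 \left(-149 + 400 - 100\right) + 3206801\right) + 665 \left(\sqrt{39 - 20} - 404\right) = \left(20 \cdot 151 + 3206801\right) + 665 \left(\sqrt{19} - 404\right) = \left(3020 + 3206801\right) + 665 \left(-404 + \sqrt{19}\right) = 3209821 - \left(268660 - 665 \sqrt{19}\right) = 2941161 + 665 \sqrt{19}$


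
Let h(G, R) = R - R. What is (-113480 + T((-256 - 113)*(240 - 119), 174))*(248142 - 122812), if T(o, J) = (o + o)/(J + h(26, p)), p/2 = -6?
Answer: -414316289990/29 ≈ -1.4287e+10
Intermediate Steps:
p = -12 (p = 2*(-6) = -12)
h(G, R) = 0
T(o, J) = 2*o/J (T(o, J) = (o + o)/(J + 0) = (2*o)/J = 2*o/J)
(-113480 + T((-256 - 113)*(240 - 119), 174))*(248142 - 122812) = (-113480 + 2*((-256 - 113)*(240 - 119))/174)*(248142 - 122812) = (-113480 + 2*(-369*121)*(1/174))*125330 = (-113480 + 2*(-44649)*(1/174))*125330 = (-113480 - 14883/29)*125330 = -3305803/29*125330 = -414316289990/29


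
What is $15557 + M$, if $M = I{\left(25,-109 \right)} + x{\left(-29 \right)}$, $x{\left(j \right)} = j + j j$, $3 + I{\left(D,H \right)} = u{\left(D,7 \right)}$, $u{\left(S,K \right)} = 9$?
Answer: $16375$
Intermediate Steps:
$I{\left(D,H \right)} = 6$ ($I{\left(D,H \right)} = -3 + 9 = 6$)
$x{\left(j \right)} = j + j^{2}$
$M = 818$ ($M = 6 - 29 \left(1 - 29\right) = 6 - -812 = 6 + 812 = 818$)
$15557 + M = 15557 + 818 = 16375$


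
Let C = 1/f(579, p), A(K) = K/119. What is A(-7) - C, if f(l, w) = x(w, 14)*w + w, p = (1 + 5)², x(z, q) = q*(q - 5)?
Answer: -4589/77724 ≈ -0.059042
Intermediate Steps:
A(K) = K/119 (A(K) = K*(1/119) = K/119)
x(z, q) = q*(-5 + q)
p = 36 (p = 6² = 36)
f(l, w) = 127*w (f(l, w) = (14*(-5 + 14))*w + w = (14*9)*w + w = 126*w + w = 127*w)
C = 1/4572 (C = 1/(127*36) = 1/4572 ≈ 0.00021872)
A(-7) - C = (1/119)*(-7) - 1*1/4572 = -1/17 - 1/4572 = -4589/77724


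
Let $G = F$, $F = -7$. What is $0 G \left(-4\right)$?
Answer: $0$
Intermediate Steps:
$G = -7$
$0 G \left(-4\right) = 0 \left(-7\right) \left(-4\right) = 0 \left(-4\right) = 0$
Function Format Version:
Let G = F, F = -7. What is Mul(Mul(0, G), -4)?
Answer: 0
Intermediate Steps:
G = -7
Mul(Mul(0, G), -4) = Mul(Mul(0, -7), -4) = Mul(0, -4) = 0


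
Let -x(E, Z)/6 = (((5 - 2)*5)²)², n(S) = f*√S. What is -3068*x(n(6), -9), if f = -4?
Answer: 931905000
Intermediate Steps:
n(S) = -4*√S
x(E, Z) = -303750 (x(E, Z) = -6*625*(5 - 2)⁴ = -6*((3*5)²)² = -6*(15²)² = -6*225² = -6*50625 = -303750)
-3068*x(n(6), -9) = -3068*(-303750) = 931905000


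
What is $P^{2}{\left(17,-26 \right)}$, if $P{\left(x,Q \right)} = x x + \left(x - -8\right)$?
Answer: $98596$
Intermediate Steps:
$P{\left(x,Q \right)} = 8 + x + x^{2}$ ($P{\left(x,Q \right)} = x^{2} + \left(x + 8\right) = x^{2} + \left(8 + x\right) = 8 + x + x^{2}$)
$P^{2}{\left(17,-26 \right)} = \left(8 + 17 + 17^{2}\right)^{2} = \left(8 + 17 + 289\right)^{2} = 314^{2} = 98596$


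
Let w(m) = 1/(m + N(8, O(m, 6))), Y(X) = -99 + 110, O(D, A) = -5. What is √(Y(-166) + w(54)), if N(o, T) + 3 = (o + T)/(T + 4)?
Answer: 23*√3/12 ≈ 3.3198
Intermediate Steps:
Y(X) = 11
N(o, T) = -3 + (T + o)/(4 + T) (N(o, T) = -3 + (o + T)/(T + 4) = -3 + (T + o)/(4 + T))
w(m) = 1/(-6 + m) (w(m) = 1/(m + (-12 + 8 - 2*(-5))/(4 - 5)) = 1/(m + (-12 + 8 + 10)/(-1)) = 1/(m - 1*6) = 1/(m - 6) = 1/(-6 + m))
√(Y(-166) + w(54)) = √(11 + 1/(-6 + 54)) = √(11 + 1/48) = √(529/48) = 23*√3/12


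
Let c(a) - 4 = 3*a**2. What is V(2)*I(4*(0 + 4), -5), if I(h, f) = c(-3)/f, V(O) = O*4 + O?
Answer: -62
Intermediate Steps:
c(a) = 4 + 3*a**2
V(O) = 5*O (V(O) = 4*O + O = 5*O)
I(h, f) = 31/f (I(h, f) = (4 + 3*(-3)**2)/f = (4 + 3*9)/f = (4 + 27)/f = 31/f)
V(2)*I(4*(0 + 4), -5) = (5*2)*(31/(-5)) = 10*(31*(-1/5)) = 10*(-31/5) = -62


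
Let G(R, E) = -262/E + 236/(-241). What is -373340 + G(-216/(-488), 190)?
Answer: -8547673291/22895 ≈ -3.7334e+5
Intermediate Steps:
G(R, E) = -236/241 - 262/E (G(R, E) = -262/E + 236*(-1/241) = -262/E - 236/241 = -236/241 - 262/E)
-373340 + G(-216/(-488), 190) = -373340 + (-236/241 - 262/190) = -373340 + (-236/241 - 262*1/190) = -373340 + (-236/241 - 131/95) = -373340 - 53991/22895 = -8547673291/22895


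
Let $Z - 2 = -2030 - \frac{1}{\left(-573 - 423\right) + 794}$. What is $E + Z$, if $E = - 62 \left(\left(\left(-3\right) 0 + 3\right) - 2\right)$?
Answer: $- \frac{422179}{202} \approx -2090.0$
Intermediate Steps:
$Z = - \frac{409655}{202}$ ($Z = 2 - \left(2030 + \frac{1}{\left(-573 - 423\right) + 794}\right) = 2 - \left(2030 + \frac{1}{-996 + 794}\right) = 2 - \frac{410059}{202} = - \frac{409655}{202} \approx -2028.0$)
$E = -62$ ($E = - 62 \left(\left(0 + 3\right) - 2\right) = - 62 \left(3 - 2\right) = \left(-62\right) 1 = -62$)
$E + Z = -62 - \frac{409655}{202} = - \frac{422179}{202}$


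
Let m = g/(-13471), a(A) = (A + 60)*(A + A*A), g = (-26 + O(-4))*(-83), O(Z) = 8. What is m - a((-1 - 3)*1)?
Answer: -9054006/13471 ≈ -672.11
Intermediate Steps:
g = 1494 (g = (-26 + 8)*(-83) = -18*(-83) = 1494)
a(A) = (60 + A)*(A + A²)
m = -1494/13471 (m = 1494/(-13471) = 1494*(-1/13471) = -1494/13471 ≈ -0.11090)
m - a((-1 - 3)*1) = -1494/13471 - (-1 - 3)*1*(60 + ((-1 - 3)*1)² + 61*((-1 - 3)*1)) = -1494/13471 - (-4*1)*(60 + (-4*1)² + 61*(-4*1)) = -1494/13471 - (-4)*(60 + (-4)² + 61*(-4)) = -1494/13471 - (-4)*(60 + 16 - 244) = -1494/13471 - (-4)*(-168) = -1494/13471 - 1*672 = -1494/13471 - 672 = -9054006/13471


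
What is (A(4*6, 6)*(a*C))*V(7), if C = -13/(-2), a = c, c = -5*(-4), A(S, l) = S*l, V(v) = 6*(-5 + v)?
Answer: 224640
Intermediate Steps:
V(v) = -30 + 6*v
c = 20
a = 20
C = 13/2 (C = -13*(-1/2) = 13/2 ≈ 6.5000)
(A(4*6, 6)*(a*C))*V(7) = (((4*6)*6)*(20*(13/2)))*(-30 + 6*7) = ((24*6)*130)*(-30 + 42) = (144*130)*12 = 18720*12 = 224640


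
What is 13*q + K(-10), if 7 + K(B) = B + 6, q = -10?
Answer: -141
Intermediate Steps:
K(B) = -1 + B (K(B) = -7 + (B + 6) = -7 + (6 + B) = -1 + B)
13*q + K(-10) = 13*(-10) + (-1 - 10) = -130 - 11 = -141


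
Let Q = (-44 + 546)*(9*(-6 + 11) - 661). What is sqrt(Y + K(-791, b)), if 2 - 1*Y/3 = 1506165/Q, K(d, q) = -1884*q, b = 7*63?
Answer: I*sqrt(4965438297679167)/77308 ≈ 911.5*I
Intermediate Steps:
b = 441
Q = -309232 (Q = 502*(9*5 - 661) = 502*(45 - 661) = 502*(-616) = -309232)
Y = 6373887/309232 (Y = 6 - 4518495/(-309232) = 6 - 4518495*(-1)/309232 = 6 - 3*(-1506165/309232) = 6 + 4518495/309232 = 6373887/309232 ≈ 20.612)
sqrt(Y + K(-791, b)) = sqrt(6373887/309232 - 1884*441) = sqrt(6373887/309232 - 830844) = sqrt(-256917177921/309232) = I*sqrt(4965438297679167)/77308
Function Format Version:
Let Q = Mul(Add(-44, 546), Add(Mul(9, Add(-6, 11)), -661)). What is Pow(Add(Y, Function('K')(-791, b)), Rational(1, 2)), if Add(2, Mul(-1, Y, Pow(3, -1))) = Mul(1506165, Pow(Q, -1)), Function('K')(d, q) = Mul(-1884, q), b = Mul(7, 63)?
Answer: Mul(Rational(1, 77308), I, Pow(4965438297679167, Rational(1, 2))) ≈ Mul(911.50, I)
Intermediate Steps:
b = 441
Q = -309232 (Q = Mul(502, Add(Mul(9, 5), -661)) = Mul(502, Add(45, -661)) = Mul(502, -616) = -309232)
Y = Rational(6373887, 309232) (Y = Add(6, Mul(-3, Mul(1506165, Pow(-309232, -1)))) = Add(6, Mul(-3, Mul(1506165, Rational(-1, 309232)))) = Add(6, Mul(-3, Rational(-1506165, 309232))) = Add(6, Rational(4518495, 309232)) = Rational(6373887, 309232) ≈ 20.612)
Pow(Add(Y, Function('K')(-791, b)), Rational(1, 2)) = Pow(Add(Rational(6373887, 309232), Mul(-1884, 441)), Rational(1, 2)) = Pow(Add(Rational(6373887, 309232), -830844), Rational(1, 2)) = Pow(Rational(-256917177921, 309232), Rational(1, 2)) = Mul(Rational(1, 77308), I, Pow(4965438297679167, Rational(1, 2)))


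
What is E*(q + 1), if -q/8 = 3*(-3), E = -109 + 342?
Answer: 17009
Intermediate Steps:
E = 233
q = 72 (q = -24*(-3) = -8*(-9) = 72)
E*(q + 1) = 233*(72 + 1) = 233*73 = 17009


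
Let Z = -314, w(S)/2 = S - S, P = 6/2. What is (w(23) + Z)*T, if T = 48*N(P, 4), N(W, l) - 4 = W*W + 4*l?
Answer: -437088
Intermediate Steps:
P = 3 (P = 6*(½) = 3)
w(S) = 0 (w(S) = 2*(S - S) = 2*0 = 0)
N(W, l) = 4 + W² + 4*l (N(W, l) = 4 + (W*W + 4*l) = 4 + (W² + 4*l) = 4 + W² + 4*l)
T = 1392 (T = 48*(4 + 3² + 4*4) = 48*(4 + 9 + 16) = 48*29 = 1392)
(w(23) + Z)*T = (0 - 314)*1392 = -314*1392 = -437088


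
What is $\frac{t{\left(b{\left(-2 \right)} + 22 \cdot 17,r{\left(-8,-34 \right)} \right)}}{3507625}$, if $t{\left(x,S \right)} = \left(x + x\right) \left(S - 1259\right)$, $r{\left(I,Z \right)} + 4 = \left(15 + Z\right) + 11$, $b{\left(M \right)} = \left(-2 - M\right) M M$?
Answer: $- \frac{86428}{318875} \approx -0.27104$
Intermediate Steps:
$b{\left(M \right)} = M^{2} \left(-2 - M\right)$ ($b{\left(M \right)} = M \left(-2 - M\right) M = M^{2} \left(-2 - M\right)$)
$r{\left(I,Z \right)} = 22 + Z$ ($r{\left(I,Z \right)} = -4 + \left(\left(15 + Z\right) + 11\right) = -4 + \left(26 + Z\right) = 22 + Z$)
$t{\left(x,S \right)} = 2 x \left(-1259 + S\right)$
$\frac{t{\left(b{\left(-2 \right)} + 22 \cdot 17,r{\left(-8,-34 \right)} \right)}}{3507625} = \frac{2 \left(\left(-2\right)^{2} \left(-2 - -2\right) + 22 \cdot 17\right) \left(-1259 + \left(22 - 34\right)\right)}{3507625} = 2 \left(4 \left(-2 + 2\right) + 374\right) \left(-1259 - 12\right) \frac{1}{3507625} = 2 \left(4 \cdot 0 + 374\right) \left(-1271\right) \frac{1}{3507625} = 2 \left(0 + 374\right) \left(-1271\right) \frac{1}{3507625} = 2 \cdot 374 \left(-1271\right) \frac{1}{3507625} = \left(-950708\right) \frac{1}{3507625} = - \frac{86428}{318875}$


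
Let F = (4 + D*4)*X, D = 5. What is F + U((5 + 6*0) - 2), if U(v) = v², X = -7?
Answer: -159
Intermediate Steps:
F = -168 (F = (4 + 5*4)*(-7) = (4 + 20)*(-7) = 24*(-7) = -168)
F + U((5 + 6*0) - 2) = -168 + ((5 + 6*0) - 2)² = -168 + ((5 + 0) - 2)² = -168 + (5 - 2)² = -168 + 3² = -168 + 9 = -159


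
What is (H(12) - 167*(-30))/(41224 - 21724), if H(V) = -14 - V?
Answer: 1246/4875 ≈ 0.25559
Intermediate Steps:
(H(12) - 167*(-30))/(41224 - 21724) = ((-14 - 1*12) - 167*(-30))/(41224 - 21724) = ((-14 - 12) + 5010)/19500 = (-26 + 5010)*(1/19500) = 4984*(1/19500) = 1246/4875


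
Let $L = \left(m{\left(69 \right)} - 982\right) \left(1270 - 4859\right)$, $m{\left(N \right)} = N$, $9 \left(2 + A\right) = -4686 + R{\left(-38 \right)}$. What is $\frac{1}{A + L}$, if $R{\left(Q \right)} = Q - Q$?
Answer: $\frac{3}{9828703} \approx 3.0523 \cdot 10^{-7}$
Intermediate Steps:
$R{\left(Q \right)} = 0$
$A = - \frac{1568}{3}$ ($A = -2 + \frac{-4686 + 0}{9} = -2 + \frac{1}{9} \left(-4686\right) = -2 - \frac{1562}{3} = - \frac{1568}{3} \approx -522.67$)
$L = 3276757$ ($L = \left(69 - 982\right) \left(1270 - 4859\right) = \left(-913\right) \left(-3589\right) = 3276757$)
$\frac{1}{A + L} = \frac{1}{- \frac{1568}{3} + 3276757} = \frac{1}{\frac{9828703}{3}} = \frac{3}{9828703}$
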